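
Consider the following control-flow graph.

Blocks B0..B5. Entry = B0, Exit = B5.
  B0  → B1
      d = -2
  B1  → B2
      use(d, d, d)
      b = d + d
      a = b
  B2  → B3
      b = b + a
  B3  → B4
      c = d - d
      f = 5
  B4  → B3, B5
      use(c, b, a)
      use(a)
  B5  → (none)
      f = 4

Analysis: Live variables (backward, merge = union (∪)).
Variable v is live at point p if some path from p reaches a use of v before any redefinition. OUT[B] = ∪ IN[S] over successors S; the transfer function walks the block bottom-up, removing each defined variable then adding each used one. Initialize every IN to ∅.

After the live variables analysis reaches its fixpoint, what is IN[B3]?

Answer: {a, b, d}

Trace:
Converged values:
  B0: | IN={} | OUT={d}
  B1: | IN={d} | OUT={a, b, d}
  B2: | IN={a, b, d} | OUT={a, b, d}
  B3: | IN={a, b, d} | OUT={a, b, c, d}
  B4: | IN={a, b, c, d} | OUT={a, b, d}
  B5: | IN={} | OUT={}

Merge at B3: OUT[B3] = IN[B4] = {a, b, c, d}
Applying B3's transfer function to that OUT value gives IN[B3] (row B3 above).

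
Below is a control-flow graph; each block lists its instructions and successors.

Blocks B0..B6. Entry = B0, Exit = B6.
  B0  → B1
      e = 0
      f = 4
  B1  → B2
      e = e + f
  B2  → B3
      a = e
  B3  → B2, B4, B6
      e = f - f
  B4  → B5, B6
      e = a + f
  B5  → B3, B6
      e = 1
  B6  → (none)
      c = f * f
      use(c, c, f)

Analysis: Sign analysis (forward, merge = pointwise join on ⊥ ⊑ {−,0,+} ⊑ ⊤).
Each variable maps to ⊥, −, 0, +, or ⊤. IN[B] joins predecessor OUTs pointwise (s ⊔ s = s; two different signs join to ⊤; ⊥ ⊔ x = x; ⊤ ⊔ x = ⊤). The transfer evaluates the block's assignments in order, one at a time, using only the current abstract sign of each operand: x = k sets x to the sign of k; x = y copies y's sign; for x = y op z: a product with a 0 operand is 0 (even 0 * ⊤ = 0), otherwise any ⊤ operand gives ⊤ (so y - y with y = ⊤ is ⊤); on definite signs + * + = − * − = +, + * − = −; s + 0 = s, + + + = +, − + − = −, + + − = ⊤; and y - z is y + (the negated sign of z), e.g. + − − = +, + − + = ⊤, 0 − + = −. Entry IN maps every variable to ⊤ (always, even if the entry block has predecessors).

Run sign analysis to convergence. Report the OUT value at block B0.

Answer: {a: ⊤, b: ⊤, c: ⊤, d: ⊤, e: 0, f: +}

Trace:
Converged values:
  B0:   IN=(all ⊤)   OUT={e:0, f:+; rest ⊤}
  B1:   IN={e:0, f:+; rest ⊤}   OUT={e:+, f:+; rest ⊤}
  B2:   IN={f:+; rest ⊤}   OUT={f:+; rest ⊤}
  B3:   IN={f:+; rest ⊤}   OUT={f:+; rest ⊤}
  B4:   IN={f:+; rest ⊤}   OUT={f:+; rest ⊤}
  B5:   IN={f:+; rest ⊤}   OUT={e:+, f:+; rest ⊤}
  B6:   IN={f:+; rest ⊤}   OUT={c:+, f:+; rest ⊤}

B0 is the boundary node: IN[B0] = {a: ⊤, b: ⊤, c: ⊤, d: ⊤, e: ⊤, f: ⊤}
Applying B0's transfer function to that IN value gives OUT[B0] (row B0 above).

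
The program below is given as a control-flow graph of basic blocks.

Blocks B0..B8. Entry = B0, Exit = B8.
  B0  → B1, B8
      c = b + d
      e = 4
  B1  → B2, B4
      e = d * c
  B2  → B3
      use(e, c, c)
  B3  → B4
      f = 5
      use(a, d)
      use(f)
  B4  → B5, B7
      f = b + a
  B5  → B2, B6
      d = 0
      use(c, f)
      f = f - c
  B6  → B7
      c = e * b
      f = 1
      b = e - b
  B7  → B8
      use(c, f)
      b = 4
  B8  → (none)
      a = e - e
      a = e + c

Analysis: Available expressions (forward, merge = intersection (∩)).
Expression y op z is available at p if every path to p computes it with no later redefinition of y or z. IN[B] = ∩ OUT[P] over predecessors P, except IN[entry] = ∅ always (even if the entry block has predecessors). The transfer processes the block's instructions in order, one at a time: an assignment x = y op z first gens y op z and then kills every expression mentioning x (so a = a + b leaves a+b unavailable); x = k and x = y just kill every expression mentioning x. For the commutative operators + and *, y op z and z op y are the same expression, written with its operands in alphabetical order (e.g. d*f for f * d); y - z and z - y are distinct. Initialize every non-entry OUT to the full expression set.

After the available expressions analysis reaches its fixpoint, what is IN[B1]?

Answer: {b+d}

Trace:
Fixpoint table:
  B0:   IN={}   OUT={b+d}
  B1:   IN={b+d}   OUT={b+d, c*d}
  B2:   IN={}   OUT={}
  B3:   IN={}   OUT={}
  B4:   IN={}   OUT={a+b}
  B5:   IN={a+b}   OUT={a+b}
  B6:   IN={a+b}   OUT={}
  B7:   IN={}   OUT={}
  B8:   IN={}   OUT={c+e, e-e}

Merge at B1: IN[B1] = OUT[B0] = {b+d}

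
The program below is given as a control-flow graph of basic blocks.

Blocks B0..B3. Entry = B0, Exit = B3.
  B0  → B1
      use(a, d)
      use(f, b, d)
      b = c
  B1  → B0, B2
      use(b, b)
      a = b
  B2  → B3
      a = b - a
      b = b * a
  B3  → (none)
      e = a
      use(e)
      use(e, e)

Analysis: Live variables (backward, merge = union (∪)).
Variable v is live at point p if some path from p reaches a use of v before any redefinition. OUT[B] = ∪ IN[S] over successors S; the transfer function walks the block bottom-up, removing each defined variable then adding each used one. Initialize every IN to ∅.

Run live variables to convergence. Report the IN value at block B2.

Answer: {a, b}

Trace:
Fixpoint table:
  B0: | IN={a, b, c, d, f} | OUT={b, c, d, f}
  B1: | IN={b, c, d, f} | OUT={a, b, c, d, f}
  B2: | IN={a, b} | OUT={a}
  B3: | IN={a} | OUT={}

Merge at B2: OUT[B2] = IN[B3] = {a}
Applying B2's transfer function to that OUT value gives IN[B2] (row B2 above).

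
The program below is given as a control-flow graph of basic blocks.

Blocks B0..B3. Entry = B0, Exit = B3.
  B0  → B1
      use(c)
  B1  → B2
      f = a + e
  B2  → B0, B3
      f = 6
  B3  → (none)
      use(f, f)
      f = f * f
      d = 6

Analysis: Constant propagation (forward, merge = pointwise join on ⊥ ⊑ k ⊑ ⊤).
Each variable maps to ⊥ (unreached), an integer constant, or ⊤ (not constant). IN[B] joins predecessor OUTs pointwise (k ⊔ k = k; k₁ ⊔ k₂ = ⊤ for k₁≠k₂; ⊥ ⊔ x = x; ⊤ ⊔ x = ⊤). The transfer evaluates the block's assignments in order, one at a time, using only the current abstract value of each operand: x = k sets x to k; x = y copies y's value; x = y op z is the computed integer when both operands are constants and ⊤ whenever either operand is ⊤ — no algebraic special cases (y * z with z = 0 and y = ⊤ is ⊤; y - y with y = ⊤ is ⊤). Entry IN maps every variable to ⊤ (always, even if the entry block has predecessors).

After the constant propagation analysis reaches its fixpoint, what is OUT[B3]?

Converged values:
  B0: | IN=(all ⊤) | OUT=(all ⊤)
  B1: | IN=(all ⊤) | OUT=(all ⊤)
  B2: | IN=(all ⊤) | OUT={f:6; rest ⊤}
  B3: | IN={f:6; rest ⊤} | OUT={d:6, f:36; rest ⊤}

Merge at B3: IN[B3] = OUT[B2] = {a: ⊤, b: ⊤, c: ⊤, d: ⊤, e: ⊤, f: 6}
Applying B3's transfer function to that IN value gives OUT[B3] (row B3 above).

Answer: {a: ⊤, b: ⊤, c: ⊤, d: 6, e: ⊤, f: 36}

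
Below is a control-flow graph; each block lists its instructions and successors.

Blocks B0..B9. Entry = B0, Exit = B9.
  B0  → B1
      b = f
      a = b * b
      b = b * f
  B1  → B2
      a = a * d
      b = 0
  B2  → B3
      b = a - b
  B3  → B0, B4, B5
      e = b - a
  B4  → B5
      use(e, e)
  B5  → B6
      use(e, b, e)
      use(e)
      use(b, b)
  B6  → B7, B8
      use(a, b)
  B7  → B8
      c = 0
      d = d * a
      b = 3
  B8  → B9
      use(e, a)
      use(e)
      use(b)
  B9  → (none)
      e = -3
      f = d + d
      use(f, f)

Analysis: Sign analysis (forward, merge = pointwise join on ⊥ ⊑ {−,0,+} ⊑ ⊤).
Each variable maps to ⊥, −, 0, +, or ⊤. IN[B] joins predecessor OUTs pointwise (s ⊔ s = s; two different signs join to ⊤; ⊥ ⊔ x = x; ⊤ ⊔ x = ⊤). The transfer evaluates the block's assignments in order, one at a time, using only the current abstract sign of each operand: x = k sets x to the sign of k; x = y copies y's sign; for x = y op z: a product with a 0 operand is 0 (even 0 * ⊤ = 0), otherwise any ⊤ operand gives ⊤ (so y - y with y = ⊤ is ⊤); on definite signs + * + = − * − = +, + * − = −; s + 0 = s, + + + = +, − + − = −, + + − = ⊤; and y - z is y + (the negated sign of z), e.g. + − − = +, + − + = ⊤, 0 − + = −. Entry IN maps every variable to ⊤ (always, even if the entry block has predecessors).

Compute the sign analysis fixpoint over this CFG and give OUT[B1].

Converged values:
  B0: | IN=(all ⊤) | OUT=(all ⊤)
  B1: | IN=(all ⊤) | OUT={b:0; rest ⊤}
  B2: | IN={b:0; rest ⊤} | OUT=(all ⊤)
  B3: | IN=(all ⊤) | OUT=(all ⊤)
  B4: | IN=(all ⊤) | OUT=(all ⊤)
  B5: | IN=(all ⊤) | OUT=(all ⊤)
  B6: | IN=(all ⊤) | OUT=(all ⊤)
  B7: | IN=(all ⊤) | OUT={b:+, c:0; rest ⊤}
  B8: | IN=(all ⊤) | OUT=(all ⊤)
  B9: | IN=(all ⊤) | OUT={e:-; rest ⊤}

Merge at B1: IN[B1] = OUT[B0] = {a: ⊤, b: ⊤, c: ⊤, d: ⊤, e: ⊤, f: ⊤}
Applying B1's transfer function to that IN value gives OUT[B1] (row B1 above).

Answer: {a: ⊤, b: 0, c: ⊤, d: ⊤, e: ⊤, f: ⊤}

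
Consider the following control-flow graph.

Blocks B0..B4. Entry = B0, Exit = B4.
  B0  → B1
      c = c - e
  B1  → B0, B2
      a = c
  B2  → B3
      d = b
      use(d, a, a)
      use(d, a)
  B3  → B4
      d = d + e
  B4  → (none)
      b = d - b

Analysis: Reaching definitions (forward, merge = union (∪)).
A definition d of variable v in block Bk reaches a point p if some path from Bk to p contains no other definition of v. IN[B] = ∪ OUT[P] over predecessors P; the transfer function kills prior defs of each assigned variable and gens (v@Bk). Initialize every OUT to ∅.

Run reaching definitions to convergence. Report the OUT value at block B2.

Per-block solution:
  B0: | IN={a@B1, c@B0} | OUT={a@B1, c@B0}
  B1: | IN={a@B1, c@B0} | OUT={a@B1, c@B0}
  B2: | IN={a@B1, c@B0} | OUT={a@B1, c@B0, d@B2}
  B3: | IN={a@B1, c@B0, d@B2} | OUT={a@B1, c@B0, d@B3}
  B4: | IN={a@B1, c@B0, d@B3} | OUT={a@B1, b@B4, c@B0, d@B3}

Merge at B2: IN[B2] = OUT[B1] = {a@B1, c@B0}
Applying B2's transfer function to that IN value gives OUT[B2] (row B2 above).

Answer: {a@B1, c@B0, d@B2}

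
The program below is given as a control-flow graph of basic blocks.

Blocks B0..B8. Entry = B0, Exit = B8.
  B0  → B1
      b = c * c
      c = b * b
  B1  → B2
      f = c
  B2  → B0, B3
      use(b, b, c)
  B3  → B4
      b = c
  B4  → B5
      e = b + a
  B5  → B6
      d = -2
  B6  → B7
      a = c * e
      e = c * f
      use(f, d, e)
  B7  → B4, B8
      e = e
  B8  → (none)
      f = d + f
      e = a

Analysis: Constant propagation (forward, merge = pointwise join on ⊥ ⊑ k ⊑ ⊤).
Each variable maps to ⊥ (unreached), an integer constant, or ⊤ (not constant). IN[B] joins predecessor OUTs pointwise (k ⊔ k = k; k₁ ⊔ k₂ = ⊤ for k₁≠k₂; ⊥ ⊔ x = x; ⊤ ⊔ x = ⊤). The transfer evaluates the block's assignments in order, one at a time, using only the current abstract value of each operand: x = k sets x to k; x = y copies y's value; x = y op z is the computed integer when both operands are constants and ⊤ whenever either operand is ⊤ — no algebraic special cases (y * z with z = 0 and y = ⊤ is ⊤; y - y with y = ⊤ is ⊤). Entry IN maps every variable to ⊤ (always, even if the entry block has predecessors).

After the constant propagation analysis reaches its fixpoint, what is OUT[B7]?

Fixpoint table:
  B0: | IN=(all ⊤) | OUT=(all ⊤)
  B1: | IN=(all ⊤) | OUT=(all ⊤)
  B2: | IN=(all ⊤) | OUT=(all ⊤)
  B3: | IN=(all ⊤) | OUT=(all ⊤)
  B4: | IN=(all ⊤) | OUT=(all ⊤)
  B5: | IN=(all ⊤) | OUT={d:-2; rest ⊤}
  B6: | IN={d:-2; rest ⊤} | OUT={d:-2; rest ⊤}
  B7: | IN={d:-2; rest ⊤} | OUT={d:-2; rest ⊤}
  B8: | IN={d:-2; rest ⊤} | OUT={d:-2; rest ⊤}

Merge at B7: IN[B7] = OUT[B6] = {a: ⊤, b: ⊤, c: ⊤, d: -2, e: ⊤, f: ⊤}
Applying B7's transfer function to that IN value gives OUT[B7] (row B7 above).

Answer: {a: ⊤, b: ⊤, c: ⊤, d: -2, e: ⊤, f: ⊤}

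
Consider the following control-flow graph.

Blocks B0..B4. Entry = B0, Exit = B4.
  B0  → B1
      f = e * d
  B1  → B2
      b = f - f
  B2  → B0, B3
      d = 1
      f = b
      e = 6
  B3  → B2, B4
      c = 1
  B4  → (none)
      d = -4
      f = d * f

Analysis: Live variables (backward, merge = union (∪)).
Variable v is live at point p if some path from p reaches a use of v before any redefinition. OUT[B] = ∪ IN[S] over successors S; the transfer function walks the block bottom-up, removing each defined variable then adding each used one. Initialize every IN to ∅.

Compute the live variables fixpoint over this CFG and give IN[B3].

Answer: {b, f}

Working:
Per-block solution:
  B0:  IN={d, e}  OUT={f}
  B1:  IN={f}  OUT={b}
  B2:  IN={b}  OUT={b, d, e, f}
  B3:  IN={b, f}  OUT={b, f}
  B4:  IN={f}  OUT={}

Merge at B3: OUT[B3] = IN[B2] ⊔ IN[B4] = {b, f}
Applying B3's transfer function to that OUT value gives IN[B3] (row B3 above).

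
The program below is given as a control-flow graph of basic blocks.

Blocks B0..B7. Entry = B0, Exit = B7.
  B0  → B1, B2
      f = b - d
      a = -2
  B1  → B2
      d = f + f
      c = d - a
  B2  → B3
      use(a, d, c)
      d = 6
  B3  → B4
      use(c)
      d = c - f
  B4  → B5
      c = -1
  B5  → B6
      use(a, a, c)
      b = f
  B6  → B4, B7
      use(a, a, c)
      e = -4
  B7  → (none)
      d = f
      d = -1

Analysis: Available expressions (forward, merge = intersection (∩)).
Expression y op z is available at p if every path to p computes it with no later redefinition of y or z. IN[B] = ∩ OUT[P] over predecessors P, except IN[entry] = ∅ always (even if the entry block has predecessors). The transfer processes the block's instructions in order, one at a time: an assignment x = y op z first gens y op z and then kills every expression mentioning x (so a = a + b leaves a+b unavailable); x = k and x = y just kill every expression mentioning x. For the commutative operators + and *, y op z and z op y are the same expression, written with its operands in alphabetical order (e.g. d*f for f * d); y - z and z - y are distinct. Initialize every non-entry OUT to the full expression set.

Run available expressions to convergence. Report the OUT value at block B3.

Per-block solution:
  B0:   IN={}   OUT={b-d}
  B1:   IN={b-d}   OUT={d-a, f+f}
  B2:   IN={}   OUT={}
  B3:   IN={}   OUT={c-f}
  B4:   IN={}   OUT={}
  B5:   IN={}   OUT={}
  B6:   IN={}   OUT={}
  B7:   IN={}   OUT={}

Merge at B3: IN[B3] = OUT[B2] = {}
Applying B3's transfer function to that IN value gives OUT[B3] (row B3 above).

Answer: {c-f}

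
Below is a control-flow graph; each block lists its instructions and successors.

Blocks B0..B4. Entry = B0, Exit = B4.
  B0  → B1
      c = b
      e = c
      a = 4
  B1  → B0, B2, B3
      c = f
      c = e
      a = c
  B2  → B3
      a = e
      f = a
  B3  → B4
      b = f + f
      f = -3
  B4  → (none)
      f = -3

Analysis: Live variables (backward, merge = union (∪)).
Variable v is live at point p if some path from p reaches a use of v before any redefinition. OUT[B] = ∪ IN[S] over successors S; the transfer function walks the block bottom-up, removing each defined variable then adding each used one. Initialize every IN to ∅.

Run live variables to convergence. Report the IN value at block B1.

Per-block solution:
  B0:  IN={b, f}  OUT={b, e, f}
  B1:  IN={b, e, f}  OUT={b, e, f}
  B2:  IN={e}  OUT={f}
  B3:  IN={f}  OUT={}
  B4:  IN={}  OUT={}

Merge at B1: OUT[B1] = IN[B0] ⊔ IN[B2] ⊔ IN[B3] = {b, e, f}
Applying B1's transfer function to that OUT value gives IN[B1] (row B1 above).

Answer: {b, e, f}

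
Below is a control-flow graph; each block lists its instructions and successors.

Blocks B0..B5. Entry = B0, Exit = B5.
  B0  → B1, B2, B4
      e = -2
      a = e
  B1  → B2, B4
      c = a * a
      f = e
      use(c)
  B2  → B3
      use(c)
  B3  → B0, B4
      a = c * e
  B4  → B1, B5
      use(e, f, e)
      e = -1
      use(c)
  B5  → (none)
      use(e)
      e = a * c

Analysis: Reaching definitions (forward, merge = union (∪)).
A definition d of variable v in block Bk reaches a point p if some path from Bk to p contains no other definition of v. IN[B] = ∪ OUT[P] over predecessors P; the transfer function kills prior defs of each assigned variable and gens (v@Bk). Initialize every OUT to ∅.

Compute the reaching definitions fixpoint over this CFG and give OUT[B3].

Answer: {a@B3, c@B1, e@B0, e@B4, f@B1}

Derivation:
Converged values:
  B0:  IN={a@B3, c@B1, e@B0, e@B4, f@B1}  OUT={a@B0, c@B1, e@B0, f@B1}
  B1:  IN={a@B0, a@B3, c@B1, e@B0, e@B4, f@B1}  OUT={a@B0, a@B3, c@B1, e@B0, e@B4, f@B1}
  B2:  IN={a@B0, a@B3, c@B1, e@B0, e@B4, f@B1}  OUT={a@B0, a@B3, c@B1, e@B0, e@B4, f@B1}
  B3:  IN={a@B0, a@B3, c@B1, e@B0, e@B4, f@B1}  OUT={a@B3, c@B1, e@B0, e@B4, f@B1}
  B4:  IN={a@B0, a@B3, c@B1, e@B0, e@B4, f@B1}  OUT={a@B0, a@B3, c@B1, e@B4, f@B1}
  B5:  IN={a@B0, a@B3, c@B1, e@B4, f@B1}  OUT={a@B0, a@B3, c@B1, e@B5, f@B1}

Merge at B3: IN[B3] = OUT[B2] = {a@B0, a@B3, c@B1, e@B0, e@B4, f@B1}
Applying B3's transfer function to that IN value gives OUT[B3] (row B3 above).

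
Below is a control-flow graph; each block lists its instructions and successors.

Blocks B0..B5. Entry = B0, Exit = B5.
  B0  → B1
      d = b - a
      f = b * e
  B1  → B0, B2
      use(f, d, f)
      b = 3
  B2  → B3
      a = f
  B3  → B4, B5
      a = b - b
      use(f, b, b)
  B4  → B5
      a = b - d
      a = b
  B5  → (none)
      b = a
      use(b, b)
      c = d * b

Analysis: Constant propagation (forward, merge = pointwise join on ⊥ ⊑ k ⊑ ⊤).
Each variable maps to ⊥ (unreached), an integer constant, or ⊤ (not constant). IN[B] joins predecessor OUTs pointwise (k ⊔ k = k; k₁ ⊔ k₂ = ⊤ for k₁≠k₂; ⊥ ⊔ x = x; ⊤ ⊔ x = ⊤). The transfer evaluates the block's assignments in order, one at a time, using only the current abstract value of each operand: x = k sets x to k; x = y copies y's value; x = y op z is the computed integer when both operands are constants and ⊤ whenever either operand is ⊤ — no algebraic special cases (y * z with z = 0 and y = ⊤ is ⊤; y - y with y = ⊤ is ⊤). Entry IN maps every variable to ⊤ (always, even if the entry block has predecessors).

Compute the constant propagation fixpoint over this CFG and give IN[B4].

Fixpoint table:
  B0:   IN=(all ⊤)   OUT=(all ⊤)
  B1:   IN=(all ⊤)   OUT={b:3; rest ⊤}
  B2:   IN={b:3; rest ⊤}   OUT={b:3; rest ⊤}
  B3:   IN={b:3; rest ⊤}   OUT={a:0, b:3; rest ⊤}
  B4:   IN={a:0, b:3; rest ⊤}   OUT={a:3, b:3; rest ⊤}
  B5:   IN={b:3; rest ⊤}   OUT=(all ⊤)

Merge at B4: IN[B4] = OUT[B3] = {a: 0, b: 3, c: ⊤, d: ⊤, e: ⊤, f: ⊤}

Answer: {a: 0, b: 3, c: ⊤, d: ⊤, e: ⊤, f: ⊤}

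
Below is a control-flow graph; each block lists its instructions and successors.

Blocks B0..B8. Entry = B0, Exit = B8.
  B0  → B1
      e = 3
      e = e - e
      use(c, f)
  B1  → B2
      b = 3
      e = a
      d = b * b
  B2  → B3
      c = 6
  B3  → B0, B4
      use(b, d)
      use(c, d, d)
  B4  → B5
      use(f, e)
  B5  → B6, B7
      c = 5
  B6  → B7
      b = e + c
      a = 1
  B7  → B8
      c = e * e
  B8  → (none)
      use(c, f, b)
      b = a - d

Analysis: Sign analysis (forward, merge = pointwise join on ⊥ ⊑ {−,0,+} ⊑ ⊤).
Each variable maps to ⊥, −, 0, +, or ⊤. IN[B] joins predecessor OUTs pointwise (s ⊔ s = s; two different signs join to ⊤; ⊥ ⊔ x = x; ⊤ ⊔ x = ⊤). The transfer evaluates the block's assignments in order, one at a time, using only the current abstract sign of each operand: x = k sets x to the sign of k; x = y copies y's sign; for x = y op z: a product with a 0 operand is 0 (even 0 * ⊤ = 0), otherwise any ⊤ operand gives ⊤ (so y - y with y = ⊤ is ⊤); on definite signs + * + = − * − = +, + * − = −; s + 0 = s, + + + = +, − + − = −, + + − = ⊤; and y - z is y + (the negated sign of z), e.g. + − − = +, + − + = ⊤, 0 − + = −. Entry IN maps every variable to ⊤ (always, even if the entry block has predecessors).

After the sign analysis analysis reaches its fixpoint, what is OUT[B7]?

Answer: {a: ⊤, b: ⊤, c: ⊤, d: +, e: ⊤, f: ⊤}

Derivation:
Per-block solution:
  B0: | IN=(all ⊤) | OUT=(all ⊤)
  B1: | IN=(all ⊤) | OUT={b:+, d:+; rest ⊤}
  B2: | IN={b:+, d:+; rest ⊤} | OUT={b:+, c:+, d:+; rest ⊤}
  B3: | IN={b:+, c:+, d:+; rest ⊤} | OUT={b:+, c:+, d:+; rest ⊤}
  B4: | IN={b:+, c:+, d:+; rest ⊤} | OUT={b:+, c:+, d:+; rest ⊤}
  B5: | IN={b:+, c:+, d:+; rest ⊤} | OUT={b:+, c:+, d:+; rest ⊤}
  B6: | IN={b:+, c:+, d:+; rest ⊤} | OUT={a:+, c:+, d:+; rest ⊤}
  B7: | IN={c:+, d:+; rest ⊤} | OUT={d:+; rest ⊤}
  B8: | IN={d:+; rest ⊤} | OUT={d:+; rest ⊤}

Merge at B7: IN[B7] = OUT[B5] ⊔ OUT[B6] = {a: ⊤, b: ⊤, c: +, d: +, e: ⊤, f: ⊤}
Applying B7's transfer function to that IN value gives OUT[B7] (row B7 above).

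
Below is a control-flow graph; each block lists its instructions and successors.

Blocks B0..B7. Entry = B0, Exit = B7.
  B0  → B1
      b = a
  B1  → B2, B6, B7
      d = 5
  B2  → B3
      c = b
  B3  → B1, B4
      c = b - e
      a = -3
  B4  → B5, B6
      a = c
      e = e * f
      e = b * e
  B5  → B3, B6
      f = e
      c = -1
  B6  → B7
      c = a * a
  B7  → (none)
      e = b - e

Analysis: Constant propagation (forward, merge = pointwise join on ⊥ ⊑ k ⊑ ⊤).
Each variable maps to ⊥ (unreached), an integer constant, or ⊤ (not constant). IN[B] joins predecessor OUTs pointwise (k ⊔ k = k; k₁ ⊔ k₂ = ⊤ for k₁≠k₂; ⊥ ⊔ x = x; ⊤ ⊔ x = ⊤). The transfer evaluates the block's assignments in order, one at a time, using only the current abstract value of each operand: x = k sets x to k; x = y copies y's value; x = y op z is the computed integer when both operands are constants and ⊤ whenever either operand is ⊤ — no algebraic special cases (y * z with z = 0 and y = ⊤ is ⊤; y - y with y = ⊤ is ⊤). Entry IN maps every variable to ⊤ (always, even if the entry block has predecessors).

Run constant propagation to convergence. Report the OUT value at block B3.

Fixpoint table:
  B0:  IN=(all ⊤)  OUT=(all ⊤)
  B1:  IN=(all ⊤)  OUT={d:5; rest ⊤}
  B2:  IN={d:5; rest ⊤}  OUT={d:5; rest ⊤}
  B3:  IN={d:5; rest ⊤}  OUT={a:-3, d:5; rest ⊤}
  B4:  IN={a:-3, d:5; rest ⊤}  OUT={d:5; rest ⊤}
  B5:  IN={d:5; rest ⊤}  OUT={c:-1, d:5; rest ⊤}
  B6:  IN={d:5; rest ⊤}  OUT={d:5; rest ⊤}
  B7:  IN={d:5; rest ⊤}  OUT={d:5; rest ⊤}

Merge at B3: IN[B3] = OUT[B2] ⊔ OUT[B5] = {a: ⊤, b: ⊤, c: ⊤, d: 5, e: ⊤, f: ⊤}
Applying B3's transfer function to that IN value gives OUT[B3] (row B3 above).

Answer: {a: -3, b: ⊤, c: ⊤, d: 5, e: ⊤, f: ⊤}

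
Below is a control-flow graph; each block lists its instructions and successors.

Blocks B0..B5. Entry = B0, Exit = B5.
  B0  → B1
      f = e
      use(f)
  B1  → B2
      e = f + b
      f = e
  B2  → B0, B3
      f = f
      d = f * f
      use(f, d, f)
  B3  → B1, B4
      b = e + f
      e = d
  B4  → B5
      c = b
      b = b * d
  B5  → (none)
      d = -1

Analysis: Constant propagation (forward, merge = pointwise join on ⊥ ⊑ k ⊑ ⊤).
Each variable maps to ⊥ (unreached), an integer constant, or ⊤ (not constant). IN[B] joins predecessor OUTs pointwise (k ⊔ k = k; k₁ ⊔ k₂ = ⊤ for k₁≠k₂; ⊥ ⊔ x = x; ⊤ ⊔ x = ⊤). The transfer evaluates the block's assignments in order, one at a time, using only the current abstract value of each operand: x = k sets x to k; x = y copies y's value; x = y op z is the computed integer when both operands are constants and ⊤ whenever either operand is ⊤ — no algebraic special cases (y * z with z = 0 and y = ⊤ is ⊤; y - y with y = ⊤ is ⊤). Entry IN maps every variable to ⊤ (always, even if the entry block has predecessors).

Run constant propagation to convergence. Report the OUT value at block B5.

Per-block solution:
  B0:   IN=(all ⊤)   OUT=(all ⊤)
  B1:   IN=(all ⊤)   OUT=(all ⊤)
  B2:   IN=(all ⊤)   OUT=(all ⊤)
  B3:   IN=(all ⊤)   OUT=(all ⊤)
  B4:   IN=(all ⊤)   OUT=(all ⊤)
  B5:   IN=(all ⊤)   OUT={d:-1; rest ⊤}

Merge at B5: IN[B5] = OUT[B4] = {a: ⊤, b: ⊤, c: ⊤, d: ⊤, e: ⊤, f: ⊤}
Applying B5's transfer function to that IN value gives OUT[B5] (row B5 above).

Answer: {a: ⊤, b: ⊤, c: ⊤, d: -1, e: ⊤, f: ⊤}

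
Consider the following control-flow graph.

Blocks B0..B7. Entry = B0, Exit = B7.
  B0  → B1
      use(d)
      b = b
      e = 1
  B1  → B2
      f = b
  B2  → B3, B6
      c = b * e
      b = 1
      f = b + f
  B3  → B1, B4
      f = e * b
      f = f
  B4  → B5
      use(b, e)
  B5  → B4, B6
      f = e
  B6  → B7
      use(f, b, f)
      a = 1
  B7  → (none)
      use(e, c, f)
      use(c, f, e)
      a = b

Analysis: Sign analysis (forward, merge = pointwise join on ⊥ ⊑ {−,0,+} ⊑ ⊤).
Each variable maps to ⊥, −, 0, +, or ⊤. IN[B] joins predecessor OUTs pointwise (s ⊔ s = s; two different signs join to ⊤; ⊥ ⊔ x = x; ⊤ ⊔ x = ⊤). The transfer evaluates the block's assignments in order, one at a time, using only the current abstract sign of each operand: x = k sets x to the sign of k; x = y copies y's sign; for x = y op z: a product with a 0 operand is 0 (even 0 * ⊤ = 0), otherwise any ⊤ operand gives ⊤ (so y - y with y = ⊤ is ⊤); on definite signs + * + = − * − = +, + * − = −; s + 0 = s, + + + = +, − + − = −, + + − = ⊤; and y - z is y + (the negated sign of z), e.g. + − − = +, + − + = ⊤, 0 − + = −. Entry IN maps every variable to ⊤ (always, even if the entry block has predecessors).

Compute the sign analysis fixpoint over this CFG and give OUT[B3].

Per-block solution:
  B0:  IN=(all ⊤)  OUT={e:+; rest ⊤}
  B1:  IN={e:+; rest ⊤}  OUT={e:+; rest ⊤}
  B2:  IN={e:+; rest ⊤}  OUT={b:+, e:+; rest ⊤}
  B3:  IN={b:+, e:+; rest ⊤}  OUT={b:+, e:+, f:+; rest ⊤}
  B4:  IN={b:+, e:+, f:+; rest ⊤}  OUT={b:+, e:+, f:+; rest ⊤}
  B5:  IN={b:+, e:+, f:+; rest ⊤}  OUT={b:+, e:+, f:+; rest ⊤}
  B6:  IN={b:+, e:+; rest ⊤}  OUT={a:+, b:+, e:+; rest ⊤}
  B7:  IN={a:+, b:+, e:+; rest ⊤}  OUT={a:+, b:+, e:+; rest ⊤}

Merge at B3: IN[B3] = OUT[B2] = {a: ⊤, b: +, c: ⊤, d: ⊤, e: +, f: ⊤}
Applying B3's transfer function to that IN value gives OUT[B3] (row B3 above).

Answer: {a: ⊤, b: +, c: ⊤, d: ⊤, e: +, f: +}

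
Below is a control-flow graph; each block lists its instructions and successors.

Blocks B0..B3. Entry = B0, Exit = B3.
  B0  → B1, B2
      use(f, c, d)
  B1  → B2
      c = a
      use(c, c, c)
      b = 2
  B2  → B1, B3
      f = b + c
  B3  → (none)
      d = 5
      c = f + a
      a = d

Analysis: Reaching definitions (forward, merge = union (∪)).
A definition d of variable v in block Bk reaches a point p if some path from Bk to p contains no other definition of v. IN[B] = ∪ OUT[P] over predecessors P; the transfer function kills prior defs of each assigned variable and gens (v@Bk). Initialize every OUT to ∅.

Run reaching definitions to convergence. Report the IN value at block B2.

Per-block solution:
  B0:   IN={}   OUT={}
  B1:   IN={b@B1, c@B1, f@B2}   OUT={b@B1, c@B1, f@B2}
  B2:   IN={b@B1, c@B1, f@B2}   OUT={b@B1, c@B1, f@B2}
  B3:   IN={b@B1, c@B1, f@B2}   OUT={a@B3, b@B1, c@B3, d@B3, f@B2}

Merge at B2: IN[B2] = OUT[B0] ⊔ OUT[B1] = {b@B1, c@B1, f@B2}

Answer: {b@B1, c@B1, f@B2}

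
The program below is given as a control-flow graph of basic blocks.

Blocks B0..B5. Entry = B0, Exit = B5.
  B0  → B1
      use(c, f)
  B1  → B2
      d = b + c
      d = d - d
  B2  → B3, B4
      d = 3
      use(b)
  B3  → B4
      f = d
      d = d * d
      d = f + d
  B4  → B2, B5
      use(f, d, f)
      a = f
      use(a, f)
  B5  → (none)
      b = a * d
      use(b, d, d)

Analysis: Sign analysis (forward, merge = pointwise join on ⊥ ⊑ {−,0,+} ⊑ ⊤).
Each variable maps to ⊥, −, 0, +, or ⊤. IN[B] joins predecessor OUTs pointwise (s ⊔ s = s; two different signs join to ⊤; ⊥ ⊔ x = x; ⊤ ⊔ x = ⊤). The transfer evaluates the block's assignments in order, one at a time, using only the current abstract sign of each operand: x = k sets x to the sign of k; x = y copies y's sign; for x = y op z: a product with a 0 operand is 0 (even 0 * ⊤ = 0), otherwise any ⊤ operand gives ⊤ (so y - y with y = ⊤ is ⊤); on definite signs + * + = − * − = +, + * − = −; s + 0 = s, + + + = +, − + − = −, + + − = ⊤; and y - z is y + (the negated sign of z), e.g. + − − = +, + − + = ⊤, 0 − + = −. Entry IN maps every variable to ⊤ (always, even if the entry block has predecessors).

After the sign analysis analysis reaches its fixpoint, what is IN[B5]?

Answer: {a: ⊤, b: ⊤, c: ⊤, d: +, e: ⊤, f: ⊤}

Trace:
Fixpoint table:
  B0:   IN=(all ⊤)   OUT=(all ⊤)
  B1:   IN=(all ⊤)   OUT=(all ⊤)
  B2:   IN=(all ⊤)   OUT={d:+; rest ⊤}
  B3:   IN={d:+; rest ⊤}   OUT={d:+, f:+; rest ⊤}
  B4:   IN={d:+; rest ⊤}   OUT={d:+; rest ⊤}
  B5:   IN={d:+; rest ⊤}   OUT={d:+; rest ⊤}

Merge at B5: IN[B5] = OUT[B4] = {a: ⊤, b: ⊤, c: ⊤, d: +, e: ⊤, f: ⊤}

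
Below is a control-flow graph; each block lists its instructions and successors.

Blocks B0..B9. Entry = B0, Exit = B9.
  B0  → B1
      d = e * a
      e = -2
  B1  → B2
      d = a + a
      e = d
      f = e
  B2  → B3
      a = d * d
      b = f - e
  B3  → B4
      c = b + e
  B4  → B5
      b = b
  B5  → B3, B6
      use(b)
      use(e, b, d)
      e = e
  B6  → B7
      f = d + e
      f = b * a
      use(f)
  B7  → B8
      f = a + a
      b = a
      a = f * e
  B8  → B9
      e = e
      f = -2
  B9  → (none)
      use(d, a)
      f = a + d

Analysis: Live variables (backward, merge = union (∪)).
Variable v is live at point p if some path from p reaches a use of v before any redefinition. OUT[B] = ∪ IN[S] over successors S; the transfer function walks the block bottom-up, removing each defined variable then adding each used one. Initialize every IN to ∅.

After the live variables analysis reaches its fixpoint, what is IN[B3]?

Converged values:
  B0:  IN={a, e}  OUT={a}
  B1:  IN={a}  OUT={d, e, f}
  B2:  IN={d, e, f}  OUT={a, b, d, e}
  B3:  IN={a, b, d, e}  OUT={a, b, d, e}
  B4:  IN={a, b, d, e}  OUT={a, b, d, e}
  B5:  IN={a, b, d, e}  OUT={a, b, d, e}
  B6:  IN={a, b, d, e}  OUT={a, d, e}
  B7:  IN={a, d, e}  OUT={a, d, e}
  B8:  IN={a, d, e}  OUT={a, d}
  B9:  IN={a, d}  OUT={}

Merge at B3: OUT[B3] = IN[B4] = {a, b, d, e}
Applying B3's transfer function to that OUT value gives IN[B3] (row B3 above).

Answer: {a, b, d, e}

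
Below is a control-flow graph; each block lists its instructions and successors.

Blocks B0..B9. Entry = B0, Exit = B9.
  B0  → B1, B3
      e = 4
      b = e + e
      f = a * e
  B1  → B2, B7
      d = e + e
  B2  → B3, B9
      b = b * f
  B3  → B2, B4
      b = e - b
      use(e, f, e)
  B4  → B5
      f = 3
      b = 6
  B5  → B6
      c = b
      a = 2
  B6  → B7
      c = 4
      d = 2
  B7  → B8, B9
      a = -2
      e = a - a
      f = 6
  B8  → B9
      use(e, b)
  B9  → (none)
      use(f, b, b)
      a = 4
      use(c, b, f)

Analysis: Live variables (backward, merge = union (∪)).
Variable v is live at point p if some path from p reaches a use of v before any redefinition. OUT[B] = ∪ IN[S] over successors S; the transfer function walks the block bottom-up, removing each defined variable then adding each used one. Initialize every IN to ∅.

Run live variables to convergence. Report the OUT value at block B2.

Converged values:
  B0:   IN={a, c}   OUT={b, c, e, f}
  B1:   IN={b, c, e, f}   OUT={b, c, e, f}
  B2:   IN={b, c, e, f}   OUT={b, c, e, f}
  B3:   IN={b, c, e, f}   OUT={b, c, e, f}
  B4:   IN={}   OUT={b}
  B5:   IN={b}   OUT={b}
  B6:   IN={b}   OUT={b, c}
  B7:   IN={b, c}   OUT={b, c, e, f}
  B8:   IN={b, c, e, f}   OUT={b, c, f}
  B9:   IN={b, c, f}   OUT={}

Merge at B2: OUT[B2] = IN[B3] ⊔ IN[B9] = {b, c, e, f}

Answer: {b, c, e, f}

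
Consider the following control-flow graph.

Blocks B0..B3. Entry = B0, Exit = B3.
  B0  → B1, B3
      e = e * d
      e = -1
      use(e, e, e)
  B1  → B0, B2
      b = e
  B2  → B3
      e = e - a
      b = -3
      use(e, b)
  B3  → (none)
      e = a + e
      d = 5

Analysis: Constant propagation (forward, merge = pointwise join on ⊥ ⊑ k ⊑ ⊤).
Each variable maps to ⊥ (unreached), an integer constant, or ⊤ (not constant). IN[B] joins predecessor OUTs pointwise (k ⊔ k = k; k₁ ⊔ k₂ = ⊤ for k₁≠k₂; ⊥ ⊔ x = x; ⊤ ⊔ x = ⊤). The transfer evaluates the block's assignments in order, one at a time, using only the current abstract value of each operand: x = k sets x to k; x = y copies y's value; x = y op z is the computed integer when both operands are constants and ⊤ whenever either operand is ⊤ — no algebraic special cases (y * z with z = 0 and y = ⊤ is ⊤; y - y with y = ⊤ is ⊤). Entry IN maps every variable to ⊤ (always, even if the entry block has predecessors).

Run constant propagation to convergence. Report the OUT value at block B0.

Answer: {a: ⊤, b: ⊤, c: ⊤, d: ⊤, e: -1, f: ⊤}

Derivation:
Fixpoint table:
  B0:  IN=(all ⊤)  OUT={e:-1; rest ⊤}
  B1:  IN={e:-1; rest ⊤}  OUT={b:-1, e:-1; rest ⊤}
  B2:  IN={b:-1, e:-1; rest ⊤}  OUT={b:-3; rest ⊤}
  B3:  IN=(all ⊤)  OUT={d:5; rest ⊤}

Merge at B0 (entry node, so the boundary value (all ⊤) is joined with the incoming edge(s)): IN[B0] = (all ⊤) ⊔ OUT[B1] = {a: ⊤, b: ⊤, c: ⊤, d: ⊤, e: ⊤, f: ⊤}
Applying B0's transfer function to that IN value gives OUT[B0] (row B0 above).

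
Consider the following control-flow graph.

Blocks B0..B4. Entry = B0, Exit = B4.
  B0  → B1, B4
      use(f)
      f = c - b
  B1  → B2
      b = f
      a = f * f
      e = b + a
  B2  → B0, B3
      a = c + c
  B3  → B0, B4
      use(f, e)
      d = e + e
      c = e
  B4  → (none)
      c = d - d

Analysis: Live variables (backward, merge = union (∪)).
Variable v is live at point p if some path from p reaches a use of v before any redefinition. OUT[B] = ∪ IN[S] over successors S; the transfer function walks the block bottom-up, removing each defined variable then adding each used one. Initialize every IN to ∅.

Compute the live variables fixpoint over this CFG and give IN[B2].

Answer: {b, c, d, e, f}

Derivation:
Converged values:
  B0: | IN={b, c, d, f} | OUT={c, d, f}
  B1: | IN={c, d, f} | OUT={b, c, d, e, f}
  B2: | IN={b, c, d, e, f} | OUT={b, c, d, e, f}
  B3: | IN={b, e, f} | OUT={b, c, d, f}
  B4: | IN={d} | OUT={}

Merge at B2: OUT[B2] = IN[B0] ⊔ IN[B3] = {b, c, d, e, f}
Applying B2's transfer function to that OUT value gives IN[B2] (row B2 above).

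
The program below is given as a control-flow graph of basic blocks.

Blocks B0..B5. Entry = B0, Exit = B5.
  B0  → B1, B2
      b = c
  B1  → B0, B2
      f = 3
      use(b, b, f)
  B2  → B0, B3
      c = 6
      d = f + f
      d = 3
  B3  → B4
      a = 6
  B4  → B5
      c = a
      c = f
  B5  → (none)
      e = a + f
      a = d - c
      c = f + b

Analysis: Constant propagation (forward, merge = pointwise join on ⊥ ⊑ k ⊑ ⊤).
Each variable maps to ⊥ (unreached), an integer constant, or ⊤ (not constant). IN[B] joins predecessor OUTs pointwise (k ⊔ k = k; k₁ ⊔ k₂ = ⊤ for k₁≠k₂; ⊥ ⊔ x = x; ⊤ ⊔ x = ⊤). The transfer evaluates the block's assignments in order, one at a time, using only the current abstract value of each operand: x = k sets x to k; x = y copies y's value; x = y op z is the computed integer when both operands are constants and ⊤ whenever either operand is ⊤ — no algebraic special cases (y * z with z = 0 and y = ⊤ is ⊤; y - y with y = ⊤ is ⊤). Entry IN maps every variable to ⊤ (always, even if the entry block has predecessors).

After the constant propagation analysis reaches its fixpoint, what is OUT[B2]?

Answer: {a: ⊤, b: ⊤, c: 6, d: 3, e: ⊤, f: ⊤}

Working:
Per-block solution:
  B0: | IN=(all ⊤) | OUT=(all ⊤)
  B1: | IN=(all ⊤) | OUT={f:3; rest ⊤}
  B2: | IN=(all ⊤) | OUT={c:6, d:3; rest ⊤}
  B3: | IN={c:6, d:3; rest ⊤} | OUT={a:6, c:6, d:3; rest ⊤}
  B4: | IN={a:6, c:6, d:3; rest ⊤} | OUT={a:6, d:3; rest ⊤}
  B5: | IN={a:6, d:3; rest ⊤} | OUT={d:3; rest ⊤}

Merge at B2: IN[B2] = OUT[B0] ⊔ OUT[B1] = {a: ⊤, b: ⊤, c: ⊤, d: ⊤, e: ⊤, f: ⊤}
Applying B2's transfer function to that IN value gives OUT[B2] (row B2 above).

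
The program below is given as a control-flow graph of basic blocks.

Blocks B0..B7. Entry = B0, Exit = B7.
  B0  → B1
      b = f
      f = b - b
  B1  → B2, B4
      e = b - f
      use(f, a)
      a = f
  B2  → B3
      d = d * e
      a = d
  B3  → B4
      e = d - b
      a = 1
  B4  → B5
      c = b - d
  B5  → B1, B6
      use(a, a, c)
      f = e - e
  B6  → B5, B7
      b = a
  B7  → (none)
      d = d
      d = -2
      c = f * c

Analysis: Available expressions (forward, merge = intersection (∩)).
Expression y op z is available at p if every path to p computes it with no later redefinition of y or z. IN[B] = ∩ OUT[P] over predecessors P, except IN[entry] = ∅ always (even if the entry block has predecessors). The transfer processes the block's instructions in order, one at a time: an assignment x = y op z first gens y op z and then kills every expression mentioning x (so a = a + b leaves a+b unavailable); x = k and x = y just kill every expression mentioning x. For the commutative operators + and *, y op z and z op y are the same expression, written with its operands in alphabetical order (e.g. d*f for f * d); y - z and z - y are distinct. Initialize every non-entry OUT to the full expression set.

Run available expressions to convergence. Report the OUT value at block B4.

Per-block solution:
  B0:   IN={}   OUT={b-b}
  B1:   IN={}   OUT={b-f}
  B2:   IN={b-f}   OUT={b-f}
  B3:   IN={b-f}   OUT={b-f, d-b}
  B4:   IN={b-f}   OUT={b-d, b-f}
  B5:   IN={}   OUT={e-e}
  B6:   IN={e-e}   OUT={e-e}
  B7:   IN={e-e}   OUT={e-e}

Merge at B4: IN[B4] = OUT[B1] ∩ OUT[B3] = {b-f}
Applying B4's transfer function to that IN value gives OUT[B4] (row B4 above).

Answer: {b-d, b-f}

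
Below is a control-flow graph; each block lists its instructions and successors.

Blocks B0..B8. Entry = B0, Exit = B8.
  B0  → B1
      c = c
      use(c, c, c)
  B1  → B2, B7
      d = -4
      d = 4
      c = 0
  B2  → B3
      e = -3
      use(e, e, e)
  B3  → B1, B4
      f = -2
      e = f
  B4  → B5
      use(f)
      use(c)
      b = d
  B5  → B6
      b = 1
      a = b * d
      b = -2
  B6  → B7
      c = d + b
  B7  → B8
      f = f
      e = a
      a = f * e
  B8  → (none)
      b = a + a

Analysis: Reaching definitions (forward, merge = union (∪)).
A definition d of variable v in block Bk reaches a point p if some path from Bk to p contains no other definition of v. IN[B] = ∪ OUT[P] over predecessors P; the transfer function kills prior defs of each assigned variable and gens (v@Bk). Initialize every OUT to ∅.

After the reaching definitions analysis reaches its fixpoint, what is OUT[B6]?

Converged values:
  B0: | IN={} | OUT={c@B0}
  B1: | IN={c@B0, c@B1, d@B1, e@B3, f@B3} | OUT={c@B1, d@B1, e@B3, f@B3}
  B2: | IN={c@B1, d@B1, e@B3, f@B3} | OUT={c@B1, d@B1, e@B2, f@B3}
  B3: | IN={c@B1, d@B1, e@B2, f@B3} | OUT={c@B1, d@B1, e@B3, f@B3}
  B4: | IN={c@B1, d@B1, e@B3, f@B3} | OUT={b@B4, c@B1, d@B1, e@B3, f@B3}
  B5: | IN={b@B4, c@B1, d@B1, e@B3, f@B3} | OUT={a@B5, b@B5, c@B1, d@B1, e@B3, f@B3}
  B6: | IN={a@B5, b@B5, c@B1, d@B1, e@B3, f@B3} | OUT={a@B5, b@B5, c@B6, d@B1, e@B3, f@B3}
  B7: | IN={a@B5, b@B5, c@B1, c@B6, d@B1, e@B3, f@B3} | OUT={a@B7, b@B5, c@B1, c@B6, d@B1, e@B7, f@B7}
  B8: | IN={a@B7, b@B5, c@B1, c@B6, d@B1, e@B7, f@B7} | OUT={a@B7, b@B8, c@B1, c@B6, d@B1, e@B7, f@B7}

Merge at B6: IN[B6] = OUT[B5] = {a@B5, b@B5, c@B1, d@B1, e@B3, f@B3}
Applying B6's transfer function to that IN value gives OUT[B6] (row B6 above).

Answer: {a@B5, b@B5, c@B6, d@B1, e@B3, f@B3}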